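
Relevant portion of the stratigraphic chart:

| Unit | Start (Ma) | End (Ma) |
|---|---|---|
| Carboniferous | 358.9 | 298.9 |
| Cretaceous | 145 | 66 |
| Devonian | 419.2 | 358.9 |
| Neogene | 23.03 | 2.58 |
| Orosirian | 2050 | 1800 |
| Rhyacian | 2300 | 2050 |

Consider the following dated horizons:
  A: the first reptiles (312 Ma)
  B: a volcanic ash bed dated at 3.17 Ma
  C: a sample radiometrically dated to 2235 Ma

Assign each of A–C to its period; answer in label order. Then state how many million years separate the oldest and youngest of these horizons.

A: 312 Ma lies in 358.9–298.9 Ma, so Carboniferous.
B: 3.17 Ma lies in 23.03–2.58 Ma, so Neogene.
C: 2235 Ma lies in 2300–2050 Ma, so Rhyacian.
Oldest = 2235 Ma, youngest = 3.17 Ma → span 2231.83 Myr.

A — Carboniferous; B — Neogene; C — Rhyacian; span 2231.83 million years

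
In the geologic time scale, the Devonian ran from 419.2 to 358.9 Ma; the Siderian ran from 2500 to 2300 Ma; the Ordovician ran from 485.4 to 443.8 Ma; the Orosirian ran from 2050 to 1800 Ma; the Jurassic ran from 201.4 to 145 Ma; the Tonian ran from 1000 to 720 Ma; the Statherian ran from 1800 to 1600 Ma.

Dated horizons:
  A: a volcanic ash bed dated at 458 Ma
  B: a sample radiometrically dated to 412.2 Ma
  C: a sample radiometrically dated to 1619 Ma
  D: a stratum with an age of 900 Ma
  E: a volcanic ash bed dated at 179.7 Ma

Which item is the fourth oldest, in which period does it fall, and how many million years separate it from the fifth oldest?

B, in the Devonian; 232.5 million years to E

Larger Ma means older, so oldest first: C 1619 > D 900 > A 458 > B 412.2 > E 179.7.
Counting 4 along gives B (412.2 Ma); the excerpt puts that inside the Devonian, 419.2–358.9 Ma.
Next in line is E (179.7 Ma), and 412.2 − 179.7 = 232.5 Myr.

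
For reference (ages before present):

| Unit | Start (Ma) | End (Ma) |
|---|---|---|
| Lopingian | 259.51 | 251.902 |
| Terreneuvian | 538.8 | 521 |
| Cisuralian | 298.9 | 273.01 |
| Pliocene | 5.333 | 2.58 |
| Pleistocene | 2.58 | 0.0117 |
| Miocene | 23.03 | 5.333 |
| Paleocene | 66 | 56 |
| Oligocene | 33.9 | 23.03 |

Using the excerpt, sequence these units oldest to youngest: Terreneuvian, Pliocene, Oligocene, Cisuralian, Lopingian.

The oldest of these is Terreneuvian (starts 538.8 Ma) and the youngest is Pliocene (ends 2.58 Ma).
In between, by decreasing start age: Cisuralian (298.9), Lopingian (259.51), Oligocene (33.9).

Terreneuvian, Cisuralian, Lopingian, Oligocene, Pliocene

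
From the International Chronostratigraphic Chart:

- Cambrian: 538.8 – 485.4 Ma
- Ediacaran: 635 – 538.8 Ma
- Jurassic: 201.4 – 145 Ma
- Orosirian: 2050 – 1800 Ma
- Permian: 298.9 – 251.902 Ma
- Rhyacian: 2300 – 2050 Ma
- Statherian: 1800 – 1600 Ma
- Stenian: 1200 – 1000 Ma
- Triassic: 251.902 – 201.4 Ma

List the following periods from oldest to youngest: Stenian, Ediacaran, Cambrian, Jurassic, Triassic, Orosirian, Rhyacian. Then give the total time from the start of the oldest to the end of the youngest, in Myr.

From the excerpt: Stenian 1200–1000; Ediacaran 635–538.8; Cambrian 538.8–485.4; Jurassic 201.4–145; Triassic 251.902–201.4; Orosirian 2050–1800; Rhyacian 2300–2050 (Ma).
Larger Ma is earlier, so the oldest is Rhyacian and the youngest is Jurassic; oldest to youngest: Rhyacian, Orosirian, Stenian, Ediacaran, Cambrian, Triassic, Jurassic.
Oldest start 2300 minus youngest end 145 gives 2155 Myr overall.

Rhyacian, Orosirian, Stenian, Ediacaran, Cambrian, Triassic, Jurassic; total span 2155 Myr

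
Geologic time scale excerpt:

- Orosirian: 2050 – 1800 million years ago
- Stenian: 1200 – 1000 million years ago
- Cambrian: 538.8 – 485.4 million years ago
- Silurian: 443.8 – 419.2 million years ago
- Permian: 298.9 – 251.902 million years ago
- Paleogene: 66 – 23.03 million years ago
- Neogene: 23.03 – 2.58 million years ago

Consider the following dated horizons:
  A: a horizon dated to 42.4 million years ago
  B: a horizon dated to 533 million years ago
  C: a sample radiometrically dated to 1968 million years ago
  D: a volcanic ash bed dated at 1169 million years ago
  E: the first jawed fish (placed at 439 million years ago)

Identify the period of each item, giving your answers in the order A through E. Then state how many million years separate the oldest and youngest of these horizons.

A — Paleogene; B — Cambrian; C — Orosirian; D — Stenian; E — Silurian; span 1925.6 million years

Match each age against the start–end ranges in the excerpt: A = 42.4 Ma → Paleogene (66–23.03); B = 533 Ma → Cambrian (538.8–485.4); C = 1968 Ma → Orosirian (2050–1800); D = 1169 Ma → Stenian (1200–1000); E = 439 Ma → Silurian (443.8–419.2).
The largest age is 1968 Ma and the smallest is 42.4 Ma; their difference is 1925.6 Myr.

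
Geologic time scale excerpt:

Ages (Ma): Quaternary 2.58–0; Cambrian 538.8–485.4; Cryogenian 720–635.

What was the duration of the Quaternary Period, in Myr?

2.58 − 0 = 2.58 million years.

2.58 million years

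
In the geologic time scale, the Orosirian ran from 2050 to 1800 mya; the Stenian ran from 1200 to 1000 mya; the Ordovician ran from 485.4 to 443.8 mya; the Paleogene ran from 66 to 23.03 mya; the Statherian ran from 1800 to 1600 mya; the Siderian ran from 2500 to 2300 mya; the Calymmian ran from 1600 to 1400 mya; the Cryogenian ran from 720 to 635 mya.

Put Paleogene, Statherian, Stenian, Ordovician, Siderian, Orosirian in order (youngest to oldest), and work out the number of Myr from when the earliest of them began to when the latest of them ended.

Start ages (Ma): Siderian 2500, Orosirian 2050, Statherian 1800, Stenian 1200, Ordovician 485.4, Paleogene 66.
Ordered youngest to oldest: Paleogene, Ordovician, Stenian, Statherian, Orosirian, Siderian.
Span = 2500 − 23.03 = 2476.97 Myr.

Paleogene, Ordovician, Stenian, Statherian, Orosirian, Siderian; total span 2476.97 Myr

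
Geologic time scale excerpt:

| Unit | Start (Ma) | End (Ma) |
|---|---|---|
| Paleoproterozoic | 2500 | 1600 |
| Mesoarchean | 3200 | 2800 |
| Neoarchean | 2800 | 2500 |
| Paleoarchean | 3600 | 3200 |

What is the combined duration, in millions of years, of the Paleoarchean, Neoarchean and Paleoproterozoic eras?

Duration is start − end for each: (3600 − 3200) + (2800 − 2500) + (2500 − 1600).
That is 400 + 300 + 900, which totals 1600 million years.

1600 million years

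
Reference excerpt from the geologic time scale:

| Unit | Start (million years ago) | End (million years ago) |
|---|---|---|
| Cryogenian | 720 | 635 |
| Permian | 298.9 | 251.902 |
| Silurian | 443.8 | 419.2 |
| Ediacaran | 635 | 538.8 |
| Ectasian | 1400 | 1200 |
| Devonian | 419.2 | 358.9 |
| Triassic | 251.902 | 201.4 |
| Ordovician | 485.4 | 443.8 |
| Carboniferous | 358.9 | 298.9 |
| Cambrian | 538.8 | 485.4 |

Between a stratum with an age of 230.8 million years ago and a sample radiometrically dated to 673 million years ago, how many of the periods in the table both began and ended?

The older date is 673 Ma and the younger is 230.8 Ma.
Periods with start < 673 and end > 230.8 Ma: Ediacaran (635–538.8), Cambrian (538.8–485.4), Ordovician (485.4–443.8), Silurian (443.8–419.2), Devonian (419.2–358.9), Carboniferous (358.9–298.9), Permian (298.9–251.902).
That is 7 complete periods.

7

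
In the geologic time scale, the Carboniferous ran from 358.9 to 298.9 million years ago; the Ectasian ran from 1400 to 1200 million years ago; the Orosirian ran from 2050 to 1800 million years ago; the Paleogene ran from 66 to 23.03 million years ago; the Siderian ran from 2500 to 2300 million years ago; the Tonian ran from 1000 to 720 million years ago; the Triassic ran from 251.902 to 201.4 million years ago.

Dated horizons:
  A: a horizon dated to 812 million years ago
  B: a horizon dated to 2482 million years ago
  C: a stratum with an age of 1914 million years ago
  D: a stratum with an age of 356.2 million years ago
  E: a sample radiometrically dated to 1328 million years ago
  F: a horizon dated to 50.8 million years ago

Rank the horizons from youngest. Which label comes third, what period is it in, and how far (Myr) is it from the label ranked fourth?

Sorted youngest-first by Ma: F (50.8), D (356.2), A (812), E (1328), C (1914), B (2482).
The third youngest is A at 812 Ma, which lies in 1000–720 Ma: the Tonian.
The fourth youngest is E at 1328 Ma; separation = |812 − 1328| = 516 Myr.

A, in the Tonian; 516 million years to E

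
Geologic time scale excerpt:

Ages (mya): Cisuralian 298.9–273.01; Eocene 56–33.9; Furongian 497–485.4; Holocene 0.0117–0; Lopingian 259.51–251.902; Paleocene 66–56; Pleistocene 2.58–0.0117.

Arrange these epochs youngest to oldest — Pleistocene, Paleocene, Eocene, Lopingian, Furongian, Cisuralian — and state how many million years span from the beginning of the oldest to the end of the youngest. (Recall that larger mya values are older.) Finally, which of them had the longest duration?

From the excerpt: Pleistocene 2.58–0.0117; Paleocene 66–56; Eocene 56–33.9; Lopingian 259.51–251.902; Furongian 497–485.4; Cisuralian 298.9–273.01 (Ma).
Larger Ma is earlier, so the oldest is Furongian and the youngest is Pleistocene; youngest to oldest: Pleistocene, Eocene, Paleocene, Lopingian, Cisuralian, Furongian.
Oldest start 497 minus youngest end 0.0117 gives 496.9883 Myr overall.
Individual lengths (start − end): Eocene 22.1; Lopingian 7.608; Cisuralian 25.89; Furongian 11.6; Pleistocene 2.5683; Paleocene 10. The largest is Cisuralian at 25.89 Myr.

Pleistocene, Eocene, Paleocene, Lopingian, Cisuralian, Furongian; total span 496.9883 Myr; longest is Cisuralian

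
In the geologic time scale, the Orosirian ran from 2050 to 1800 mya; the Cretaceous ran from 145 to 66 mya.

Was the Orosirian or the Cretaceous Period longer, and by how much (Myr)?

Orosirian: 2050 − 1800 = 250 Myr.
Cretaceous: 145 − 66 = 79 Myr.
Difference: 250 − 79 = 171 Myr, so the Orosirian was longer.

Orosirian, by 171 million years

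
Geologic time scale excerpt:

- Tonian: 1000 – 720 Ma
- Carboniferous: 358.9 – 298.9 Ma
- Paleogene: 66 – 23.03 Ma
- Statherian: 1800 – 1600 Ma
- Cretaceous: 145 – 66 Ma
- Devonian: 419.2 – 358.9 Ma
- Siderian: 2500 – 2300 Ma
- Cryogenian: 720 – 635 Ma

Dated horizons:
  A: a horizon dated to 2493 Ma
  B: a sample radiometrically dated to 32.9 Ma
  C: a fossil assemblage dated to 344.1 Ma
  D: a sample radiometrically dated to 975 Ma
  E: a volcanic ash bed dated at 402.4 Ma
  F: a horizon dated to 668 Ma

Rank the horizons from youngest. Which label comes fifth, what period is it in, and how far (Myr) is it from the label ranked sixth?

D, in the Tonian; 1518 million years to A

Sorted youngest-first by Ma: B (32.9), C (344.1), E (402.4), F (668), D (975), A (2493).
The fifth youngest is D at 975 Ma, which lies in 1000–720 Ma: the Tonian.
The sixth youngest is A at 2493 Ma; separation = |975 − 2493| = 1518 Myr.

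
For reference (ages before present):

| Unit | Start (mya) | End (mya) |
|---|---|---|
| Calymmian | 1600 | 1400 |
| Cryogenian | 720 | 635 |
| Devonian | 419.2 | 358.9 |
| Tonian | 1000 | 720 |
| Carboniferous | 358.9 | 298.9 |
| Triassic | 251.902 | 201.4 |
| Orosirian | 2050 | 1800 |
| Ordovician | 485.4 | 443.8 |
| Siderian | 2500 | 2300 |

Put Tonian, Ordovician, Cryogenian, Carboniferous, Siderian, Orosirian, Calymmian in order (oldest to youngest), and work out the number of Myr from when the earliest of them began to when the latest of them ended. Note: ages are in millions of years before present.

Siderian → Orosirian → Calymmian → Tonian → Cryogenian → Ordovician → Carboniferous; total span 2201.1 Myr

From the excerpt: Tonian 1000–720; Ordovician 485.4–443.8; Cryogenian 720–635; Carboniferous 358.9–298.9; Siderian 2500–2300; Orosirian 2050–1800; Calymmian 1600–1400 (Ma).
Larger Ma is earlier, so the oldest is Siderian and the youngest is Carboniferous; oldest to youngest: Siderian, Orosirian, Calymmian, Tonian, Cryogenian, Ordovician, Carboniferous.
Oldest start 2500 minus youngest end 298.9 gives 2201.1 Myr overall.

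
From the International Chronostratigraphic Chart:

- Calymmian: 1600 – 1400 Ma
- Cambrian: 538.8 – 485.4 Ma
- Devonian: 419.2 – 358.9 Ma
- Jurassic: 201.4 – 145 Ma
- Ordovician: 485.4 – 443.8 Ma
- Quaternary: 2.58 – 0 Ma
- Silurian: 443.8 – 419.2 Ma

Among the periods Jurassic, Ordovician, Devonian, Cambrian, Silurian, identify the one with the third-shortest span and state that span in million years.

Durations: Jurassic 56.4; Ordovician 41.6; Devonian 60.3; Cambrian 53.4; Silurian 24.6 Myr.
Sorted shortest-first: Silurian (24.6), Ordovician (41.6), Cambrian (53.4), Jurassic (56.4), Devonian (60.3).
The third shortest is Cambrian at 53.4 Myr.

Cambrian, 53.4 million years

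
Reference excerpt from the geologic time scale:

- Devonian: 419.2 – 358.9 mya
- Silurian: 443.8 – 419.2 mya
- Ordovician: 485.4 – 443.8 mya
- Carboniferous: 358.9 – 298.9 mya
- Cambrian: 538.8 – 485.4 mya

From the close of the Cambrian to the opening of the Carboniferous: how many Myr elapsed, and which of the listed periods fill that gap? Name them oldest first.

The Cambrian closes at 485.4 Ma and the Carboniferous opens at 358.9 Ma, so the interval is 485.4 − 358.9 = 126.5 Myr.
A period fits inside if it starts at or after 485.4 Ma and ends at or before 358.9 Ma; oldest first that gives Ordovician, Silurian, Devonian.

126.5 million years; Ordovician, Silurian, Devonian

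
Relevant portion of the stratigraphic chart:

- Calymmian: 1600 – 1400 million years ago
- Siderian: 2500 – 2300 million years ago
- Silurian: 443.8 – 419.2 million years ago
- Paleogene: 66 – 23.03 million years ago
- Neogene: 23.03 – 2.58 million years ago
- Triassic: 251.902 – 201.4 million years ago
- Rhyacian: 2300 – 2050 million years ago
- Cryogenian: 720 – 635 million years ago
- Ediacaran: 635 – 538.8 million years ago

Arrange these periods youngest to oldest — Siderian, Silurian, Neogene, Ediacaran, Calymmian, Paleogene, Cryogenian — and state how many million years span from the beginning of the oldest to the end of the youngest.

Neogene → Paleogene → Silurian → Ediacaran → Cryogenian → Calymmian → Siderian; total span 2497.42 Myr

From the excerpt: Siderian 2500–2300; Silurian 443.8–419.2; Neogene 23.03–2.58; Ediacaran 635–538.8; Calymmian 1600–1400; Paleogene 66–23.03; Cryogenian 720–635 (Ma).
Larger Ma is earlier, so the oldest is Siderian and the youngest is Neogene; youngest to oldest: Neogene, Paleogene, Silurian, Ediacaran, Cryogenian, Calymmian, Siderian.
Oldest start 2500 minus youngest end 2.58 gives 2497.42 Myr overall.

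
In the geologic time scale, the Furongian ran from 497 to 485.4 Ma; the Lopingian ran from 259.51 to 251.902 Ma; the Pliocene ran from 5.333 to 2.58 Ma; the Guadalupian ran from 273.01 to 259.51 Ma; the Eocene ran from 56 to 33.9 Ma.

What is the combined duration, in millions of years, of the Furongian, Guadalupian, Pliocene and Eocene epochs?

Duration is start − end for each: (497 − 485.4) + (273.01 − 259.51) + (5.333 − 2.58) + (56 − 33.9).
That is 11.6 + 13.5 + 2.753 + 22.1, which totals 49.953 million years.

49.953 million years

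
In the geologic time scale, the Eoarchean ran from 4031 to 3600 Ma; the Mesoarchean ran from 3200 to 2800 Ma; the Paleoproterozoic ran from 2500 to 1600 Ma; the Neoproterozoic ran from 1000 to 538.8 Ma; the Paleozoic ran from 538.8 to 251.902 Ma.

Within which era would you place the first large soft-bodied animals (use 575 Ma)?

Neoproterozoic

575 Ma lies between 1000 and 538.8 Ma, so it falls in the Neoproterozoic.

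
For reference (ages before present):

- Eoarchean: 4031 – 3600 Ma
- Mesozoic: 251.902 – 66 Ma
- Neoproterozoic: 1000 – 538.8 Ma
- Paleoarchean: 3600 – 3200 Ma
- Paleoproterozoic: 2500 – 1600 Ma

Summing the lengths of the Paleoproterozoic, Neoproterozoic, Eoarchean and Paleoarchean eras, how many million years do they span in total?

2192.2 million years

Duration is start − end for each: (2500 − 1600) + (1000 − 538.8) + (4031 − 3600) + (3600 − 3200).
That is 900 + 461.2 + 431 + 400, which totals 2192.2 million years.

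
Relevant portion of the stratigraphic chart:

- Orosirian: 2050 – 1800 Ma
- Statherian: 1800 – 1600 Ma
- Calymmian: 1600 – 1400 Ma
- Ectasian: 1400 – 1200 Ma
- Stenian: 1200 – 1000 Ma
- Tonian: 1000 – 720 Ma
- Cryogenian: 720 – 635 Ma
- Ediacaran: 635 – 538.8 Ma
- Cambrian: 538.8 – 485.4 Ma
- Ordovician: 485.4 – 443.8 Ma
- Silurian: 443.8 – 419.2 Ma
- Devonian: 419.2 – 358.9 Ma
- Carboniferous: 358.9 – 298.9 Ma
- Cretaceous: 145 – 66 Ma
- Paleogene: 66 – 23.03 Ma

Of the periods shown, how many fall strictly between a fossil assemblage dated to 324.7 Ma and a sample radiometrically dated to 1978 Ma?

The older date is 1978 Ma and the younger is 324.7 Ma.
Periods with start < 1978 and end > 324.7 Ma: Statherian (1800–1600), Calymmian (1600–1400), Ectasian (1400–1200), Stenian (1200–1000), Tonian (1000–720), Cryogenian (720–635), Ediacaran (635–538.8), Cambrian (538.8–485.4), Ordovician (485.4–443.8), Silurian (443.8–419.2), Devonian (419.2–358.9).
That is 11 complete periods.

11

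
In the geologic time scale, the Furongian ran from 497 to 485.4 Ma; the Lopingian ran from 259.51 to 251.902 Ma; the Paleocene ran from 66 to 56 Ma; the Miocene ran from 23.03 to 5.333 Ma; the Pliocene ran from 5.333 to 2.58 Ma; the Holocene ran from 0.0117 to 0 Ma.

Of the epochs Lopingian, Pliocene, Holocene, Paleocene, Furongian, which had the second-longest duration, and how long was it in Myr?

Start − end for each: Lopingian 259.51 − 251.902 = 7.608; Pliocene 5.333 − 2.58 = 2.753; Holocene 0.0117 − 0 = 0.0117; Paleocene 66 − 56 = 10; Furongian 497 − 485.4 = 11.6.
Ranking these from longest: Furongian > Paleocene > Lopingian > Pliocene > Holocene.
Position 2 in that ranking is Paleocene, which lasted 10 Myr.

Paleocene, 10 million years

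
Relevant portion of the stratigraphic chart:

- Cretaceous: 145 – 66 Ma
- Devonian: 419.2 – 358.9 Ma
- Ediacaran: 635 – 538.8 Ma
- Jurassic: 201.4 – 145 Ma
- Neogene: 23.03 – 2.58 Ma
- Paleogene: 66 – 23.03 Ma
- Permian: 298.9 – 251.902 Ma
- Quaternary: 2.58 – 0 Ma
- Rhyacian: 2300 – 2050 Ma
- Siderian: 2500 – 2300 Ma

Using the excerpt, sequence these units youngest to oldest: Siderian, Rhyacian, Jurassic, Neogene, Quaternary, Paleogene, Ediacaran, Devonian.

Sorting by start age (ascending Ma, since larger Ma = older): Quaternary began 2.58, Neogene began 23.03, Paleogene began 66, Jurassic began 201.4, Devonian began 419.2, Ediacaran began 635, Rhyacian began 2300, Siderian began 2500.

Quaternary → Neogene → Paleogene → Jurassic → Devonian → Ediacaran → Rhyacian → Siderian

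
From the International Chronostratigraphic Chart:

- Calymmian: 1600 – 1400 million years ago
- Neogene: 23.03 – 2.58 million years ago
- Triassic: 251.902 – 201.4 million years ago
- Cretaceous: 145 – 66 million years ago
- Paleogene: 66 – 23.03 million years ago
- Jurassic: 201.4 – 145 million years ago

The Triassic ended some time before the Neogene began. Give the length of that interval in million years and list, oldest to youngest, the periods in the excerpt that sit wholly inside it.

178.37 million years; Jurassic, Cretaceous, Paleogene

End of Triassic = 201.4 Ma; start of Neogene = 23.03 Ma.
Gap = 201.4 − 23.03 = 178.37 Myr.
Periods wholly inside 201.4–23.03 Ma: Jurassic (201.4–145), Cretaceous (145–66), Paleogene (66–23.03).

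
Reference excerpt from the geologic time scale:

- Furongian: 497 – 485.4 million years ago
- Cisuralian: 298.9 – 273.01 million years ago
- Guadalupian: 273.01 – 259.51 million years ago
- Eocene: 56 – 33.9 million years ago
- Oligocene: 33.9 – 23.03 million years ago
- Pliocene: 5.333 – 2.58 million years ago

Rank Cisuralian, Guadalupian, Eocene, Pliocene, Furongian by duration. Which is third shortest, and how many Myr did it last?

Durations: Cisuralian 25.89; Guadalupian 13.5; Eocene 22.1; Pliocene 2.753; Furongian 11.6 Myr.
Sorted shortest-first: Pliocene (2.753), Furongian (11.6), Guadalupian (13.5), Eocene (22.1), Cisuralian (25.89).
The third shortest is Guadalupian at 13.5 Myr.

Guadalupian, 13.5 million years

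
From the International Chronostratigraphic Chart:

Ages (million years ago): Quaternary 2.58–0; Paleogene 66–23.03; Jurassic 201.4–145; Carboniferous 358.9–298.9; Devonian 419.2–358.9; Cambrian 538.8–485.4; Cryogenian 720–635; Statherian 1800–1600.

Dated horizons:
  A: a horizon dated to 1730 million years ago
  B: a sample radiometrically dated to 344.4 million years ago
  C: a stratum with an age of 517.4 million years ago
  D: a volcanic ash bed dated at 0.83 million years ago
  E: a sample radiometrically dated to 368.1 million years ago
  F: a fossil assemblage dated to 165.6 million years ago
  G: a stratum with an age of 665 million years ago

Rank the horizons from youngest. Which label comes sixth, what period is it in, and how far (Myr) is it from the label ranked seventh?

G, in the Cryogenian; 1065 million years to A

Sorted youngest-first by Ma: D (0.83), F (165.6), B (344.4), E (368.1), C (517.4), G (665), A (1730).
The sixth youngest is G at 665 Ma, which lies in 720–635 Ma: the Cryogenian.
The seventh youngest is A at 1730 Ma; separation = |665 − 1730| = 1065 Myr.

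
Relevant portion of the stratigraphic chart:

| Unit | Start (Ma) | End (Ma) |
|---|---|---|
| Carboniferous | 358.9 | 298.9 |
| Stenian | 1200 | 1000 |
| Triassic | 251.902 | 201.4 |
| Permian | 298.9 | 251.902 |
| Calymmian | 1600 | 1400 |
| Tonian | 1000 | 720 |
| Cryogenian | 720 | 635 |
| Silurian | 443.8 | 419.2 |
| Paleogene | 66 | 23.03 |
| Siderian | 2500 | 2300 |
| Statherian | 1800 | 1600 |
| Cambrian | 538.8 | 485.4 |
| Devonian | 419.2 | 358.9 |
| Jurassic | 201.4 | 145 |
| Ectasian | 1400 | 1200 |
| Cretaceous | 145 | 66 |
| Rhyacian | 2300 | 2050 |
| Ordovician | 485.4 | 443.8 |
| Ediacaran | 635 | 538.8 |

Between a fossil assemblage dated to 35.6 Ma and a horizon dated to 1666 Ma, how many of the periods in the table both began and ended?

15

1666 Ma sits inside the Statherian (1800–1600) and 35.6 Ma inside the Paleogene (66–23.03); neither of those is wholly between the two dates.
The listed periods lying completely between them are Calymmian, Ectasian, Stenian, Tonian, Cryogenian, Ediacaran, Cambrian, Ordovician, Silurian, Devonian, Carboniferous, Permian, Triassic, Jurassic, Cretaceous — 15 in all.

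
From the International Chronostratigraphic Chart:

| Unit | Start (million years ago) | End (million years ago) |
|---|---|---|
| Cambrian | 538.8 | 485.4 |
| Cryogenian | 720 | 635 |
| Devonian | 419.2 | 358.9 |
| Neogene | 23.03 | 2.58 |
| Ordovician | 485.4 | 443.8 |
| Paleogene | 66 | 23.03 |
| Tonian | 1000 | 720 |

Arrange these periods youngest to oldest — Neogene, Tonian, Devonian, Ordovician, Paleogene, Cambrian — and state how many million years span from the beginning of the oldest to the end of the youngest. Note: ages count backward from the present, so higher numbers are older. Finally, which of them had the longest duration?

Neogene, Paleogene, Devonian, Ordovician, Cambrian, Tonian; total span 997.42 Myr; longest is Tonian

From the excerpt: Neogene 23.03–2.58; Tonian 1000–720; Devonian 419.2–358.9; Ordovician 485.4–443.8; Paleogene 66–23.03; Cambrian 538.8–485.4 (Ma).
Larger Ma is earlier, so the oldest is Tonian and the youngest is Neogene; youngest to oldest: Neogene, Paleogene, Devonian, Ordovician, Cambrian, Tonian.
Oldest start 1000 minus youngest end 2.58 gives 997.42 Myr overall.
Individual lengths (start − end): Paleogene 42.97; Neogene 20.45; Devonian 60.3; Tonian 280; Cambrian 53.4; Ordovician 41.6. The largest is Tonian at 280 Myr.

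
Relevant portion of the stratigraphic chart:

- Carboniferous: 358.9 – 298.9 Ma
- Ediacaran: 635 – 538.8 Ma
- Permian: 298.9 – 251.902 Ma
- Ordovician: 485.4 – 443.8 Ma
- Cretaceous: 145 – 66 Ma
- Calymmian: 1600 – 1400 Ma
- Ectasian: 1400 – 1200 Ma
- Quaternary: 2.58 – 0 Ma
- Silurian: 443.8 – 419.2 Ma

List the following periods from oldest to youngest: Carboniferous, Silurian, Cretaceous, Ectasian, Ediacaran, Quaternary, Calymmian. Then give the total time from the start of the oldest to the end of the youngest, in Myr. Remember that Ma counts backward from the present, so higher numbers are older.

Calymmian, Ectasian, Ediacaran, Silurian, Carboniferous, Cretaceous, Quaternary; total span 1600 Myr

From the excerpt: Carboniferous 358.9–298.9; Silurian 443.8–419.2; Cretaceous 145–66; Ectasian 1400–1200; Ediacaran 635–538.8; Quaternary 2.58–0; Calymmian 1600–1400 (Ma).
Larger Ma is earlier, so the oldest is Calymmian and the youngest is Quaternary; oldest to youngest: Calymmian, Ectasian, Ediacaran, Silurian, Carboniferous, Cretaceous, Quaternary.
Oldest start 1600 minus youngest end 0 gives 1600 Myr overall.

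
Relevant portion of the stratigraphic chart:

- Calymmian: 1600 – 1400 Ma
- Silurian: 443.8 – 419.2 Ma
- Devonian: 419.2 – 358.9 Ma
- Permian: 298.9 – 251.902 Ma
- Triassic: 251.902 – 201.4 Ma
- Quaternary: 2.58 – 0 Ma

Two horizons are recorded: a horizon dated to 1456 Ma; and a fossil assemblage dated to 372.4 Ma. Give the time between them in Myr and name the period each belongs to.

Elapsed time: 1456 − 372.4 = 1083.6 Myr.
1456 Ma lies within 1600–1400 Ma: Calymmian.
372.4 Ma lies within 419.2–358.9 Ma: Devonian.

1083.6 million years apart; the first in the Calymmian, the second in the Devonian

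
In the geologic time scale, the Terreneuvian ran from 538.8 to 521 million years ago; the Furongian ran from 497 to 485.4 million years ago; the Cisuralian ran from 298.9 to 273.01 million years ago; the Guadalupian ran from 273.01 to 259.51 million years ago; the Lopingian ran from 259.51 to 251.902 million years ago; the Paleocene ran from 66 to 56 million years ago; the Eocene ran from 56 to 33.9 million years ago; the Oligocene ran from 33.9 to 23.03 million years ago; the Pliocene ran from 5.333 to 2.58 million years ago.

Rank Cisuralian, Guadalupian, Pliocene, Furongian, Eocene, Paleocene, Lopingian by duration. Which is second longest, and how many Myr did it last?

Eocene, 22.1 million years

Durations: Cisuralian 25.89; Guadalupian 13.5; Pliocene 2.753; Furongian 11.6; Eocene 22.1; Paleocene 10; Lopingian 7.608 Myr.
Sorted longest-first: Cisuralian (25.89), Eocene (22.1), Guadalupian (13.5), Furongian (11.6), Paleocene (10), Lopingian (7.608), Pliocene (2.753).
The second longest is Eocene at 22.1 Myr.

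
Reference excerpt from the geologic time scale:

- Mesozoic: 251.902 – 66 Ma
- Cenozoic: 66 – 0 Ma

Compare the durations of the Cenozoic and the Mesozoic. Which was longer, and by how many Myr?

Cenozoic: 66 − 0 = 66 Myr.
Mesozoic: 251.902 − 66 = 185.902 Myr.
Difference: 185.902 − 66 = 119.902 Myr, so the Mesozoic was longer.

Mesozoic, by 119.902 million years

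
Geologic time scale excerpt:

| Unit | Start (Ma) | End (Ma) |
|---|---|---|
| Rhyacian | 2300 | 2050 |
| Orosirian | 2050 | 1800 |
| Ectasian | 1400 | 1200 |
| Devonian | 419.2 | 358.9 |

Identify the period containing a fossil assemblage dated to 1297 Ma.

Ectasian

1297 Ma lies between 1400 and 1200 Ma, so it falls in the Ectasian.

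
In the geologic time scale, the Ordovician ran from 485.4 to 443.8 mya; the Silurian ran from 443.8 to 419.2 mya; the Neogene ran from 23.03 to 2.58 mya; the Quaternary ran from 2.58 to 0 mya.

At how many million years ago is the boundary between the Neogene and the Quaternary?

2.58 mya

The Neogene ends and the Quaternary begins at 2.58 mya.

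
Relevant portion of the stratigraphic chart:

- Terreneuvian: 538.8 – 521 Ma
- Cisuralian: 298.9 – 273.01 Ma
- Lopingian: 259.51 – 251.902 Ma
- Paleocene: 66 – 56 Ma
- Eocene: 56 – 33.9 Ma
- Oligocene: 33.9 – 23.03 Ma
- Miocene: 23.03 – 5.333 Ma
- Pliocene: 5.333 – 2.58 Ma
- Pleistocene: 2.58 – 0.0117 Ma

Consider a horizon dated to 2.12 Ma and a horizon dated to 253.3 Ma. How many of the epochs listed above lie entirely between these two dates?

The older date is 253.3 Ma and the younger is 2.12 Ma.
Epochs with start < 253.3 and end > 2.12 Ma: Paleocene (66–56), Eocene (56–33.9), Oligocene (33.9–23.03), Miocene (23.03–5.333), Pliocene (5.333–2.58).
That is 5 complete epochs.

5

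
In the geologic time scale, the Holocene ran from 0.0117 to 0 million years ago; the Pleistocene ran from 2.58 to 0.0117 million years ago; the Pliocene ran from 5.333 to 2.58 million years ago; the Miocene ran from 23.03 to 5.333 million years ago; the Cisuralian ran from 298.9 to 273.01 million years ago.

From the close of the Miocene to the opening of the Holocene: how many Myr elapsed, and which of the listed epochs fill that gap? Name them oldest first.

The Miocene closes at 5.333 Ma and the Holocene opens at 0.0117 Ma, so the interval is 5.333 − 0.0117 = 5.3213 Myr.
An epoch fits inside if it starts at or after 5.333 Ma and ends at or before 0.0117 Ma; oldest first that gives Pliocene, Pleistocene.

5.3213 million years; Pliocene, Pleistocene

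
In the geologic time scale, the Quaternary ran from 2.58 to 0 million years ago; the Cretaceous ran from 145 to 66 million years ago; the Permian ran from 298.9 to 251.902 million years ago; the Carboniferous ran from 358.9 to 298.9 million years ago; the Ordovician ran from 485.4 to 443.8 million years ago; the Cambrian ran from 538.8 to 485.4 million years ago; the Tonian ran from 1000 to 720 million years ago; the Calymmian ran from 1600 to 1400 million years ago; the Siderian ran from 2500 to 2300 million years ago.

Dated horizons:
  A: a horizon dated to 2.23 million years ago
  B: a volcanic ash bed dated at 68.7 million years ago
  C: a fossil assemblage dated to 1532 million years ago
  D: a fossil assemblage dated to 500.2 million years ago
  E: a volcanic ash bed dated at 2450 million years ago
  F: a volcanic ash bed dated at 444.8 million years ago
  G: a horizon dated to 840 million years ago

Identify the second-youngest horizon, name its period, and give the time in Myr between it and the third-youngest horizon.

B, in the Cretaceous; 376.1 million years to F

Sorted youngest-first by Ma: A (2.23), B (68.7), F (444.8), D (500.2), G (840), C (1532), E (2450).
The second youngest is B at 68.7 Ma, which lies in 145–66 Ma: the Cretaceous.
The third youngest is F at 444.8 Ma; separation = |68.7 − 444.8| = 376.1 Myr.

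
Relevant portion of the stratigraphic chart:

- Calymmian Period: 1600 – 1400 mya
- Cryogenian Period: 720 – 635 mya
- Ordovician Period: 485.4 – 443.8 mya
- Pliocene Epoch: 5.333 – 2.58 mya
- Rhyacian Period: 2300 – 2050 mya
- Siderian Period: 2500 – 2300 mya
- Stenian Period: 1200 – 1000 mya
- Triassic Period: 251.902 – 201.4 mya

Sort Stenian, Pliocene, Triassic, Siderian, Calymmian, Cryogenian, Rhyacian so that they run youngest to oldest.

Pliocene, then Triassic, then Cryogenian, then Stenian, then Calymmian, then Rhyacian, then Siderian

Sorting by start age (ascending Ma, since larger Ma = older): Pliocene start 5.333, Triassic start 251.902, Cryogenian start 720, Stenian start 1200, Calymmian start 1600, Rhyacian start 2300, Siderian start 2500.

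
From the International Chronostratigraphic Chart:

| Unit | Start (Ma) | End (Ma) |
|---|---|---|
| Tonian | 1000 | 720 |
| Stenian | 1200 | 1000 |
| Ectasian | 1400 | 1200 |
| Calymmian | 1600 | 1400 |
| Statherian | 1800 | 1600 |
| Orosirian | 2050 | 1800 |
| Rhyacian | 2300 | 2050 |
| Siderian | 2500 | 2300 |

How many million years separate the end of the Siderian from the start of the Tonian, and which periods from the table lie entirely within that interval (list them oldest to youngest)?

1300 million years; Rhyacian, Orosirian, Statherian, Calymmian, Ectasian, Stenian

The Siderian closes at 2300 Ma and the Tonian opens at 1000 Ma, so the interval is 2300 − 1000 = 1300 Myr.
A period fits inside if it starts at or after 2300 Ma and ends at or before 1000 Ma; oldest first that gives Rhyacian, Orosirian, Statherian, Calymmian, Ectasian, Stenian.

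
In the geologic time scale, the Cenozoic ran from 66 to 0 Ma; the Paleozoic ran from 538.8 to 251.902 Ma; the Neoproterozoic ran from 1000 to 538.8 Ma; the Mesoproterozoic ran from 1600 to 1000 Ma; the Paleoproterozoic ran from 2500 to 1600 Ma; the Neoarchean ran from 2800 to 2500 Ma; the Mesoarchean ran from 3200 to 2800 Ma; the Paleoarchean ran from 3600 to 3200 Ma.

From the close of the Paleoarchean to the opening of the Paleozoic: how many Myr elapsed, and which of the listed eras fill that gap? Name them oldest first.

The Paleoarchean closes at 3200 Ma and the Paleozoic opens at 538.8 Ma, so the interval is 3200 − 538.8 = 2661.2 Myr.
An era fits inside if it starts at or after 3200 Ma and ends at or before 538.8 Ma; oldest first that gives Mesoarchean, Neoarchean, Paleoproterozoic, Mesoproterozoic, Neoproterozoic.

2661.2 million years; Mesoarchean, Neoarchean, Paleoproterozoic, Mesoproterozoic, Neoproterozoic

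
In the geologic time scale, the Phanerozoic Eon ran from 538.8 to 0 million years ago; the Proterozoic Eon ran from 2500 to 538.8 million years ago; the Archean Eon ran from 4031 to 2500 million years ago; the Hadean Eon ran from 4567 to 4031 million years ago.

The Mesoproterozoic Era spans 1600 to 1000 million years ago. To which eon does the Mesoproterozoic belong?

The Mesoproterozoic (1600–1000 Ma) lies entirely within 2500–538.8 Ma, the Proterozoic Eon.

Proterozoic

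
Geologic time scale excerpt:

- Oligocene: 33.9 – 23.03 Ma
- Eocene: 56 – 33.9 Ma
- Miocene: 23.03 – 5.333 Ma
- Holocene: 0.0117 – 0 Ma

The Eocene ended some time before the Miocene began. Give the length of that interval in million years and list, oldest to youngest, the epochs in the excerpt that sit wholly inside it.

End of Eocene = 33.9 Ma; start of Miocene = 23.03 Ma.
Gap = 33.9 − 23.03 = 10.87 Myr.
Epochs wholly inside 33.9–23.03 Ma: Oligocene (33.9–23.03).

10.87 million years; Oligocene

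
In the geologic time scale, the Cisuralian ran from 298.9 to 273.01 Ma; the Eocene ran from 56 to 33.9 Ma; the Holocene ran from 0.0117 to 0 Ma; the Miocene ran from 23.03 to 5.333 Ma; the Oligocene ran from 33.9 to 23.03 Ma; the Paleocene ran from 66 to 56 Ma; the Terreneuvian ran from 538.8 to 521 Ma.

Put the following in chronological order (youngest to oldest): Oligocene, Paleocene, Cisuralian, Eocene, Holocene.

The oldest of these is Cisuralian (starts 298.9 Ma) and the youngest is Holocene (ends 0 Ma).
In between, by decreasing start age: Paleocene (66), Eocene (56), Oligocene (33.9).
Listing youngest first means reversing that sequence.

Holocene → Oligocene → Eocene → Paleocene → Cisuralian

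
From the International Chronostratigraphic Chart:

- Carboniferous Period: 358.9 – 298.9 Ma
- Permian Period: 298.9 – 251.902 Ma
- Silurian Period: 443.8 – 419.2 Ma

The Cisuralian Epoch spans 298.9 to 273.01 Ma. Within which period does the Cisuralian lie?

The Cisuralian (298.9–273.01 Ma) lies entirely within 298.9–251.902 Ma, the Permian Period.

Permian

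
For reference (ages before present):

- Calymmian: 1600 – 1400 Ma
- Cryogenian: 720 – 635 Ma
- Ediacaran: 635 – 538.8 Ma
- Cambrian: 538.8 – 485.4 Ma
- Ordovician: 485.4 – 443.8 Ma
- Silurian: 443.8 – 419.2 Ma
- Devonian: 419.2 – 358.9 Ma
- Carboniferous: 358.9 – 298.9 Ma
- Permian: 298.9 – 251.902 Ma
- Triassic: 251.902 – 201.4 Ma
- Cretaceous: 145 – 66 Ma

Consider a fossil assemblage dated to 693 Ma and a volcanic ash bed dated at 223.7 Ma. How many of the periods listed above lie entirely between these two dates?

7

693 Ma sits inside the Cryogenian (720–635) and 223.7 Ma inside the Triassic (251.902–201.4); neither of those is wholly between the two dates.
The listed periods lying completely between them are Ediacaran, Cambrian, Ordovician, Silurian, Devonian, Carboniferous, Permian — 7 in all.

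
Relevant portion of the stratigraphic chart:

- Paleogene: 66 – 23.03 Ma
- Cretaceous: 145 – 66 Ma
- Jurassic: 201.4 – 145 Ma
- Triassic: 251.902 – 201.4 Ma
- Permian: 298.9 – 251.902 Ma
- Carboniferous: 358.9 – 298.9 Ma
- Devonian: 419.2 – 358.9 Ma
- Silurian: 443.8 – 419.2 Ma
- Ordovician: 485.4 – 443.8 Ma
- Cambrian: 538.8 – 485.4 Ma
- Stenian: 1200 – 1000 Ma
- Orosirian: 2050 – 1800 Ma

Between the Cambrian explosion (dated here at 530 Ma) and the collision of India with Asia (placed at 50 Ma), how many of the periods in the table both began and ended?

8

530 Ma sits inside the Cambrian (538.8–485.4) and 50 Ma inside the Paleogene (66–23.03); neither of those is wholly between the two dates.
The listed periods lying completely between them are Ordovician, Silurian, Devonian, Carboniferous, Permian, Triassic, Jurassic, Cretaceous — 8 in all.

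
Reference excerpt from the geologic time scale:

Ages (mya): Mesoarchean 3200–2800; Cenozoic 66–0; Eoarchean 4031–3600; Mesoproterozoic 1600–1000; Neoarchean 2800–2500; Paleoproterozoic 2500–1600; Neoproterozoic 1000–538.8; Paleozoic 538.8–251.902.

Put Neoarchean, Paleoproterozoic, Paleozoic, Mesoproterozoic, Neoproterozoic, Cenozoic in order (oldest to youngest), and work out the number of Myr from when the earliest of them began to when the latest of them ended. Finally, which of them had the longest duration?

Neoarchean → Paleoproterozoic → Mesoproterozoic → Neoproterozoic → Paleozoic → Cenozoic; total span 2800 Myr; longest is Paleoproterozoic

From the excerpt: Neoarchean 2800–2500; Paleoproterozoic 2500–1600; Paleozoic 538.8–251.902; Mesoproterozoic 1600–1000; Neoproterozoic 1000–538.8; Cenozoic 66–0 (Ma).
Larger Ma is earlier, so the oldest is Neoarchean and the youngest is Cenozoic; oldest to youngest: Neoarchean, Paleoproterozoic, Mesoproterozoic, Neoproterozoic, Paleozoic, Cenozoic.
Oldest start 2800 minus youngest end 0 gives 2800 Myr overall.
Individual lengths (start − end): Cenozoic 66; Neoproterozoic 461.2; Paleozoic 286.898; Paleoproterozoic 900; Mesoproterozoic 600; Neoarchean 300. The largest is Paleoproterozoic at 900 Myr.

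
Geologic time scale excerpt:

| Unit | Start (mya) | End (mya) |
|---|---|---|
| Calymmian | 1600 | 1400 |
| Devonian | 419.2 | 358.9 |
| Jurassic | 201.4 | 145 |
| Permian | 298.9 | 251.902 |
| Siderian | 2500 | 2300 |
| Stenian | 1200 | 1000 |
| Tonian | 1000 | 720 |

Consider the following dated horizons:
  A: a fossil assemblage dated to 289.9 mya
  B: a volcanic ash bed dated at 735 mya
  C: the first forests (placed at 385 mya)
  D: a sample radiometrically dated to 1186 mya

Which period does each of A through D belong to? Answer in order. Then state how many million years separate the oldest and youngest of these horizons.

A — Permian; B — Tonian; C — Devonian; D — Stenian; span 896.1 million years

Match each age against the start–end ranges in the excerpt: A = 289.9 Ma → Permian (298.9–251.902); B = 735 Ma → Tonian (1000–720); C = 385 Ma → Devonian (419.2–358.9); D = 1186 Ma → Stenian (1200–1000).
The largest age is 1186 Ma and the smallest is 289.9 Ma; their difference is 896.1 Myr.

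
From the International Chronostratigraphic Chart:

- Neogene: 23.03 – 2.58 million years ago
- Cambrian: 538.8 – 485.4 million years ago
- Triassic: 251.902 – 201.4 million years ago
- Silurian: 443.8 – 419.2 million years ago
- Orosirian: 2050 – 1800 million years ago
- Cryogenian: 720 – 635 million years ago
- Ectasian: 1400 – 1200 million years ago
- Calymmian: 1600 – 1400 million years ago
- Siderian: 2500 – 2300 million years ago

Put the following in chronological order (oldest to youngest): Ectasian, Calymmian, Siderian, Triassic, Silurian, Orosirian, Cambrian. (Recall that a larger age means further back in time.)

Sorting by start age (descending Ma, since larger Ma = older): Siderian began 2500, Orosirian began 2050, Calymmian began 1600, Ectasian began 1400, Cambrian began 538.8, Silurian began 443.8, Triassic began 251.902.

Siderian → Orosirian → Calymmian → Ectasian → Cambrian → Silurian → Triassic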